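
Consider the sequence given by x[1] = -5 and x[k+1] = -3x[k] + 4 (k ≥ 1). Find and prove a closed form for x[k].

Claim: x[k] = 2·(-3)^k + 1.

Base case: x[1] = -5, and 2·(-3)^1 + 1 = -6 + 1 = -5.
Assume x[m] = 2·(-3)^m + 1 for some m ≥ 1.
Then x[m+1] = -3x[m] + 4 = -3·(2·(-3)^m + 1) + 4 = -6·(-3)^m − 3 + 4 = 2·(-3)^{m+1} + 1.
By induction, x[k] = 2·(-3)^k + 1 for all k ≥ 1.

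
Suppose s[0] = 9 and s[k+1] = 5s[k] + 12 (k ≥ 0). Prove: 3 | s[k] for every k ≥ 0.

Base case: s[0] = 9 = 3·3, so 3 | s[0].
Assume 3 | s[r], so s[r] = 3t for some integer t.
Then s[r+1] = 5s[r] + 12 = 5·(3t) + 12 = 3(5t + 4), so 3 | s[r+1].
This completes the inductive step, so 3 | s[k] for all k ≥ 0.

3 | s[k]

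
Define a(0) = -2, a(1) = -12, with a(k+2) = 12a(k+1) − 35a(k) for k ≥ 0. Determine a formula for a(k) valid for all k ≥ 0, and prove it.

Claim: a(k) = -5^k − 7^k.

Base cases: a(0) = -2 and -5^0 − 7^0 = -2; a(1) = -12 and -5^1 − 7^1 = -12.
Assume a(i) = -5^i − 7^i for all 0 ≤ i ≤ j, where j ≥ 1.
Then a(j+1) = 12a(j) − 35a(j−1) = 12·(-5^j − 7^j) − 35·(-5^{j−1} − 7^{j−1}) = -(12·5 − 35)5^{j−1} − (12·7 − 35)7^{j−1} = -25·5^{j−1} − 49·7^{j−1} = -5^{j+1} − 7^{j+1}.
So the formula holds for j+1, and by strong induction a(k) = -5^k − 7^k for all k ≥ 0.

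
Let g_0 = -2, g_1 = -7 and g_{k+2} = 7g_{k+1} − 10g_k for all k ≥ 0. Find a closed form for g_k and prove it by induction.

Claim: g_k = -2^k − 5^k.

Base cases: g_0 = -2 and -2^0 − 5^0 = -2; g_1 = -7 and -2^1 − 5^1 = -7.
Assume g_j = -2^j − 5^j for all 0 ≤ j ≤ r, where r ≥ 1.
Then g_{r+1} = 7g_r − 10g_{r−1} = 7·(-2^r − 5^r) − 10·(-2^{r−1} − 5^{r−1}) = -(7·2 − 10)2^{r−1} − (7·5 − 10)5^{r−1} = -4·2^{r−1} − 25·5^{r−1} = -2^{r+1} − 5^{r+1}.
By strong induction, g_k = -2^k − 5^k for all k ≥ 0.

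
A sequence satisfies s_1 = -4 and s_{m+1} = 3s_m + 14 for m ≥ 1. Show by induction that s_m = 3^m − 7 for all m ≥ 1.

Base case: s_1 = -4, and 3^1 − 7 = 3 − 7 = -4.
Assume s_r = 3^r − 7 for some r ≥ 1.
Then s_{r+1} = 3s_r + 14 = 3·(3^r − 7) + 14 = 3^{r+1} − 21 + 14 = 3^{r+1} − 7.
So the formula holds for r+1, and by induction s_m = 3^m − 7 for all m ≥ 1.

s_m = 3^m − 7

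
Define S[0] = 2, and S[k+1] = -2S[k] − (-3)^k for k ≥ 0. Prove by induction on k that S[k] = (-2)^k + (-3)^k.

Base case: S[0] = 2, and (-2)^0 + (-3)^0 = 1 + 1 = 2.
Assume S[m] = (-2)^m + (-3)^m for some m ≥ 0.
Then S[m+1] = -2S[m] − (-3)^m = -2·((-2)^m + (-3)^m) − (-3)^m = (-2)^{m+1} − 2·(-3)^m − (-3)^m = (-2)^{m+1} − 3·(-3)^m = (-2)^{m+1} + (-3)^{m+1}.
Hence S[k] = (-2)^k + (-3)^k for every k ≥ 0, by induction.

S[k] = (-2)^k + (-3)^k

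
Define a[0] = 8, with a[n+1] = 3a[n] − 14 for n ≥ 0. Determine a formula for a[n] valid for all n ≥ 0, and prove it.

Claim: a[n] = 3^n + 7.

Base case: a[0] = 8, and 3^0 + 7 = 1 + 7 = 8.
Assume a[k] = 3^k + 7 for some k ≥ 0.
Then a[k+1] = 3a[k] − 14 = 3·(3^k + 7) − 14 = 3^{k+1} + 21 − 14 = 3^{k+1} + 7.
By induction, a[n] = 3^n + 7 for all n ≥ 0.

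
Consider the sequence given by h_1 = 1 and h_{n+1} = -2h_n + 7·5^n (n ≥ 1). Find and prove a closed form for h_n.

Claim: h_n = 2·(-2)^n + 5^n.

Base case: h_1 = 1, and 2·(-2)^1 + 5^1 = -4 + 5 = 1.
Assume h_j = 2·(-2)^j + 5^j for some j ≥ 1.
Then h_{j+1} = -2h_j + 7·5^j = -2·(2·(-2)^j + 5^j) + 7·5^j = 2·(-2)^{j+1} − 2·5^j + 7·5^j = 2·(-2)^{j+1} + 5·5^j = 2·(-2)^{j+1} + 5^{j+1}.
So the formula holds for j+1, and by induction h_n = 2·(-2)^n + 5^n for all n ≥ 1.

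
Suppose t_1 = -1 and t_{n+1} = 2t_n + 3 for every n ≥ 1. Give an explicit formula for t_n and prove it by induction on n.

Claim: t_n = 2^n − 3.

Base case: t_1 = -1, and 2^1 − 3 = 2 − 3 = -1.
Assume t_j = 2^j − 3 for some j ≥ 1.
Then t_{j+1} = 2t_j + 3 = 2·(2^j − 3) + 3 = 2^{j+1} − 6 + 3 = 2^{j+1} − 3.
This completes the inductive step, so t_n = 2^n − 3 for all n ≥ 1.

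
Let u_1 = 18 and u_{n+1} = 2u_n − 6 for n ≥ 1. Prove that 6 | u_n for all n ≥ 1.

Base case: u_1 = 18 = 6·3, so 6 | u_1.
Assume 6 | u_r, so u_r = 6t for some integer t.
Then u_{r+1} = 2u_r − 6 = 2·(6t) − 6 = 6(2t − 1), so 6 | u_{r+1}.
Hence 6 | u_n for every n ≥ 1, by induction.

6 | u_n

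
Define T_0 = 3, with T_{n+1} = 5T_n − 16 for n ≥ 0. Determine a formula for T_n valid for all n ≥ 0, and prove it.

Claim: T_n = -5^n + 4.

Base case: T_0 = 3, and -5^0 + 4 = -1 + 4 = 3.
Assume T_j = -5^j + 4 for some j ≥ 0.
Then T_{j+1} = 5T_j − 16 = 5·(-5^j + 4) − 16 = -5^{j+1} + 20 − 16 = -5^{j+1} + 4.
By induction, T_n = -5^n + 4 for all n ≥ 0.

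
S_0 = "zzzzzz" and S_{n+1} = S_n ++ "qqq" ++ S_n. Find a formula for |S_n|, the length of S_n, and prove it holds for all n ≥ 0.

Claim: |S_n| = 9·2^n − 3.

Base case: |S_0| = 6, and 9·2^0 − 3 = 6.
Assume |S_j| = 9·2^j − 3.
Then |S_{j+1}| = |S_j| + 3 + |S_j| = 2|S_j| + 3 = 2(9·2^j − 3) + 3 = 9·2^{j+1} − 6 + 3 = 9·2^{j+1} − 3.
By induction, |S_n| = 9·2^n − 3 for all n ≥ 0.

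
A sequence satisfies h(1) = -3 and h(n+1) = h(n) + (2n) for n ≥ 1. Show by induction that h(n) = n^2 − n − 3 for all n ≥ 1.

Base case: h(1) = -3, and 1^2 − 1 − 3 = -3.
Assume h(r) = r^2 − r − 3.
Then h(r+1) = h(r) + (2r) = (r^2 − r − 3) + (2r) = r^2 + r − 3,
and (r+1)^2 − (r+1) − 3 = r^2 + r − 3.
Hence h(n) = n^2 − n − 3 for every n ≥ 1, by induction.

h(n) = n^2 − n − 3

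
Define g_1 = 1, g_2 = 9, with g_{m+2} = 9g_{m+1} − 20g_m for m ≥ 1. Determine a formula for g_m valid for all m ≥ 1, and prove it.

Claim: g_m = -4^m + 5^m.

Base cases: g_1 = 1 and -4^1 + 5^1 = 1; g_2 = 9 and -4^2 + 5^2 = 9.
Assume g_j = -4^j + 5^j for all 1 ≤ j ≤ k, where k ≥ 2.
Then g_{k+1} = 9g_k − 20g_{k−1} = 9·(-4^k + 5^k) − 20·(-4^{k−1} + 5^{k−1}) = -(9·4 − 20)4^{k−1} + (9·5 − 20)5^{k−1} = -16·4^{k−1} + 25·5^{k−1} = -4^{k+1} + 5^{k+1}.
Hence g_m = -4^m + 5^m for every m ≥ 1, by strong induction.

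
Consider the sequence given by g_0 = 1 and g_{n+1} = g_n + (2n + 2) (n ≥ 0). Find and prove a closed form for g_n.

Claim: g_n = n^2 + n + 1.

Base case: g_0 = 1, and 0^2 + 0 + 1 = 1.
Assume g_r = r^2 + r + 1.
Then g_{r+1} = g_r + (2r + 2) = (r^2 + r + 1) + (2r + 2) = r^2 + 3r + 3,
and (r+1)^2 + (r+1) + 1 = r^2 + 3r + 3.
By induction, g_n = n^2 + n + 1 for all n ≥ 0.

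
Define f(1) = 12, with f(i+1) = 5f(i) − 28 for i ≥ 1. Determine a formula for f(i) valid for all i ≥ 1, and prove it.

Claim: f(i) = 5^i + 7.

Base case: f(1) = 12, and 5^1 + 7 = 5 + 7 = 12.
Assume f(j) = 5^j + 7 for some j ≥ 1.
Then f(j+1) = 5f(j) − 28 = 5·(5^j + 7) − 28 = 5^{j+1} + 35 − 28 = 5^{j+1} + 7.
By induction, f(i) = 5^i + 7 for all i ≥ 1.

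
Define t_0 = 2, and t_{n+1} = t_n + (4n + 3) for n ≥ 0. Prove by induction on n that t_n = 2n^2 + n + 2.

Base case: t_0 = 2, and 2·0^2 + 0 + 2 = 2.
Assume t_k = 2k^2 + k + 2.
Then t_{k+1} = t_k + (4k + 3) = (2k^2 + k + 2) + (4k + 3) = 2k^2 + 5k + 5,
and 2·(k+1)^2 + (k+1) + 2 = 2k^2 + 5k + 5.
Hence t_n = 2n^2 + n + 2 for every n ≥ 0, by induction.

t_n = 2n^2 + n + 2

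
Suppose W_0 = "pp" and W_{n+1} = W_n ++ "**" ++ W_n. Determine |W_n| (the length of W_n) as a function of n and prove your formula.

Claim: |W_n| = 2^{n+2} − 2.

Base case: |W_0| = 2, and 2^{0+2} − 2 = 2.
Assume |W_j| = 2^{j+2} − 2.
Then |W_{j+1}| = |W_j| + 2 + |W_j| = 2|W_j| + 2 = 2(2^{j+2} − 2) + 2 = 2^{j+3} − 4 + 2 = 2^{j+3} − 2.
So the formula holds for j+1, and by induction |W_n| = 2^{n+2} − 2 for all n ≥ 0.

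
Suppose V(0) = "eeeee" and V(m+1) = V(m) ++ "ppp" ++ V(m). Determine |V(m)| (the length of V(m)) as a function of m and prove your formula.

Claim: |V(m)| = 2^{m+3} − 3.

Base case: |V(0)| = 5, and 2^{0+3} − 3 = 5.
Assume |V(k)| = 2^{k+3} − 3.
Then |V(k+1)| = |V(k)| + 3 + |V(k)| = 2|V(k)| + 3 = 2(2^{k+3} − 3) + 3 = 2^{k+1+3} − 6 + 3 = 2^{k+1+3} − 3.
So the formula holds for k+1, and by induction |V(m)| = 2^{m+3} − 3 for all m ≥ 0.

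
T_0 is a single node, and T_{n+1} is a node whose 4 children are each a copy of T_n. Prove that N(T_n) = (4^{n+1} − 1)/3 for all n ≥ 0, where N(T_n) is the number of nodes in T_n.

Base case: N(T_0) = 1, and (4^{0+1} − 1)/3 = 1.
Assume N(T_j) = (4^{j+1} − 1)/3.
Then N(T_{j+1}) = 1 + 4N(T_j) = 1 + 4·(4^{j+1} − 1)/3 = 1 + (4^{j+2} − 4)/3 = (3 + 4^{j+2} − 4)/3 = (4^{j+2} − 1)/3.
This completes the inductive step, so N(T_n) = (4^{n+1} − 1)/3 for all n ≥ 0.

N(T_n) = (4^{n+1} − 1)/3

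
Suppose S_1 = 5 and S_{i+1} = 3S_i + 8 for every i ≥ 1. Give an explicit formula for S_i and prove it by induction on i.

Claim: S_i = 3^{i+1} − 4.

Base case: S_1 = 5, and 3^{1+1} − 4 = 9 − 4 = 5.
Assume S_m = 3^{m+1} − 4 for some m ≥ 1.
Then S_{m+1} = 3S_m + 8 = 3·(3^{m+1} − 4) + 8 = 3^{m+2} − 12 + 8 = 3^{m+2} − 4.
Hence S_i = 3^{i+1} − 4 for every i ≥ 1, by induction.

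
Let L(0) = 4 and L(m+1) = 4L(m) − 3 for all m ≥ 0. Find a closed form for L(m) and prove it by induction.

Claim: L(m) = 3·4^m + 1.

Base case: L(0) = 4, and 3·4^0 + 1 = 3 + 1 = 4.
Assume L(r) = 3·4^r + 1 for some r ≥ 0.
Then L(r+1) = 4L(r) − 3 = 4·(3·4^r + 1) − 3 = 12·4^r + 4 − 3 = 3·4^{r+1} + 1.
So the formula holds for r+1, and by induction L(m) = 3·4^m + 1 for all m ≥ 0.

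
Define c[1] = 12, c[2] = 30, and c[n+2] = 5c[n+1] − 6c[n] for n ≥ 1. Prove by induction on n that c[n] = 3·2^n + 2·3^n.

Base cases: c[1] = 12 and 3·2^1 + 2·3^1 = 12; c[2] = 30 and 3·2^2 + 2·3^2 = 30.
Assume c[j] = 3·2^j + 2·3^j for all 1 ≤ j ≤ r, where r ≥ 2.
Then c[r+1] = 5c[r] − 6c[r−1] = 5·(3·2^r + 2·3^r) − 6·(3·2^{r−1} + 2·3^{r−1}) = 3·(5·2 − 6)2^{r−1} + 2·(5·3 − 6)3^{r−1} = 12·2^{r−1} + 18·3^{r−1} = 3·2^{r+1} + 2·3^{r+1}.
This completes the inductive step, so c[n] = 3·2^n + 2·3^n for all n ≥ 1.

c[n] = 3·2^n + 2·3^n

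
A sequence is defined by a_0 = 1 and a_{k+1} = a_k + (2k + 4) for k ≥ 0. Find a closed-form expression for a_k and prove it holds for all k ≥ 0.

Claim: a_k = k^2 + 3k + 1.

Base case: a_0 = 1, and 0^2 + 3·0 + 1 = 1.
Assume a_r = r^2 + 3r + 1.
Then a_{r+1} = a_r + (2r + 4) = (r^2 + 3r + 1) + (2r + 4) = r^2 + 5r + 5,
and (r+1)^2 + 3·(r+1) + 1 = r^2 + 5r + 5.
This completes the inductive step, so a_k = k^2 + 3k + 1 for all k ≥ 0.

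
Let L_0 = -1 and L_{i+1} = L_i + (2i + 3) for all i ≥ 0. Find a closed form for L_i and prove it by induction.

Claim: L_i = i^2 + 2i − 1.

Base case: L_0 = -1, and 0^2 + 2·0 − 1 = -1.
Assume L_m = m^2 + 2m − 1.
Then L_{m+1} = L_m + (2m + 3) = (m^2 + 2m − 1) + (2m + 3) = m^2 + 4m + 2,
and (m+1)^2 + 2·(m+1) − 1 = m^2 + 4m + 2.
This completes the inductive step, so L_i = i^2 + 2i − 1 for all i ≥ 0.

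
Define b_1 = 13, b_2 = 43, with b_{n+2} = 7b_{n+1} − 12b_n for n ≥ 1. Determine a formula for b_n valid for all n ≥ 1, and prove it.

Claim: b_n = 3·3^n + 4^n.

Base cases: b_1 = 13 and 3·3^1 + 4^1 = 13; b_2 = 43 and 3·3^2 + 4^2 = 43.
Assume b_j = 3·3^j + 4^j for all 1 ≤ j ≤ m, where m ≥ 2.
Then b_{m+1} = 7b_m − 12b_{m−1} = 7·(3·3^m + 4^m) − 12·(3·3^{m−1} + 4^{m−1}) = 3·(7·3 − 12)3^{m−1} + (7·4 − 12)4^{m−1} = 27·3^{m−1} + 16·4^{m−1} = 3·3^{m+1} + 4^{m+1}.
This completes the inductive step, so b_n = 3·3^n + 4^n for all n ≥ 1.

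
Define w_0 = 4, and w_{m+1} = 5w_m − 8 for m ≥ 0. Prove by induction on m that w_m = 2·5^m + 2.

Base case: w_0 = 4, and 2·5^0 + 2 = 2 + 2 = 4.
Assume w_r = 2·5^r + 2 for some r ≥ 0.
Then w_{r+1} = 5w_r − 8 = 5·(2·5^r + 2) − 8 = 10·5^r + 10 − 8 = 2·5^{r+1} + 2.
So the formula holds for r+1, and by induction w_m = 2·5^m + 2 for all m ≥ 0.

w_m = 2·5^m + 2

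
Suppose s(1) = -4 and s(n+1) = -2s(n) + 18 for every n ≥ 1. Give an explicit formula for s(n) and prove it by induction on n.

Claim: s(n) = 5·(-2)^n + 6.

Base case: s(1) = -4, and 5·(-2)^1 + 6 = -10 + 6 = -4.
Assume s(m) = 5·(-2)^m + 6 for some m ≥ 1.
Then s(m+1) = -2s(m) + 18 = -2·(5·(-2)^m + 6) + 18 = -10·(-2)^m − 12 + 18 = 5·(-2)^{m+1} + 6.
Hence s(n) = 5·(-2)^n + 6 for every n ≥ 1, by induction.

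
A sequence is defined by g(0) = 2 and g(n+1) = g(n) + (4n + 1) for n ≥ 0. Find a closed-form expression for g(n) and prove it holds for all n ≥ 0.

Claim: g(n) = 2n^2 − n + 2.

Base case: g(0) = 2, and 2·0^2 − 0 + 2 = 2.
Assume g(j) = 2j^2 − j + 2.
Then g(j+1) = g(j) + (4j + 1) = (2j^2 − j + 2) + (4j + 1) = 2j^2 + 3j + 3,
and 2·(j+1)^2 − (j+1) + 2 = 2j^2 + 3j + 3.
By induction, g(n) = 2n^2 − n + 2 for all n ≥ 0.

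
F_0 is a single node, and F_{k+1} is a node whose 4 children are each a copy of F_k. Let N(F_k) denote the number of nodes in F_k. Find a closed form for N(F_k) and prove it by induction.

Claim: N(F_k) = (4^{k+1} − 1)/3.

Base case: N(F_0) = 1, and (4^{0+1} − 1)/3 = 1.
Assume N(F_r) = (4^{r+1} − 1)/3.
Then N(F_{r+1}) = 1 + 4N(F_r) = 1 + 4·(4^{r+1} − 1)/3 = 1 + (4^{r+2} − 4)/3 = (3 + 4^{r+2} − 4)/3 = (4^{r+2} − 1)/3.
Hence N(F_k) = (4^{k+1} − 1)/3 for every k ≥ 0, by induction.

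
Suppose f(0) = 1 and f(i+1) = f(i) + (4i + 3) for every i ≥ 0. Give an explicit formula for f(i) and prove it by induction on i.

Claim: f(i) = 2i^2 + i + 1.

Base case: f(0) = 1, and 2·0^2 + 0 + 1 = 1.
Assume f(r) = 2r^2 + r + 1.
Then f(r+1) = f(r) + (4r + 3) = (2r^2 + r + 1) + (4r + 3) = 2r^2 + 5r + 4,
and 2·(r+1)^2 + (r+1) + 1 = 2r^2 + 5r + 4.
By induction, f(i) = 2i^2 + i + 1 for all i ≥ 0.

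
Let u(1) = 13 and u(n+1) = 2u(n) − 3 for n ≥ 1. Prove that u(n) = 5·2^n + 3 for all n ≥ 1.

Base case: u(1) = 13, and 5·2^1 + 3 = 10 + 3 = 13.
Assume u(j) = 5·2^j + 3 for some j ≥ 1.
Then u(j+1) = 2u(j) − 3 = 2·(5·2^j + 3) − 3 = 10·2^j + 6 − 3 = 5·2^{j+1} + 3.
Hence u(n) = 5·2^n + 3 for every n ≥ 1, by induction.

u(n) = 5·2^n + 3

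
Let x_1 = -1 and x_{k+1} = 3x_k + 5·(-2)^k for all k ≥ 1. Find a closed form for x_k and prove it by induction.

Claim: x_k = -3^k − (-2)^k.

Base case: x_1 = -1, and -3^1 − (-2)^1 = -3 + 2 = -1.
Assume x_j = -3^j − (-2)^j for some j ≥ 1.
Then x_{j+1} = 3x_j + 5·(-2)^j = 3·(-3^j − (-2)^j) + 5·(-2)^j = -3^{j+1} − 3·(-2)^j + 5·(-2)^j = -3^{j+1} + 2·(-2)^j = -3^{j+1} − (-2)^{j+1}.
By induction, x_k = -3^k − (-2)^k for all k ≥ 1.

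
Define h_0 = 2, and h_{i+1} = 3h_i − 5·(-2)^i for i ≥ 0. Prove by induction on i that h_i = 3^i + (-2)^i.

Base case: h_0 = 2, and 3^0 + (-2)^0 = 1 + 1 = 2.
Assume h_r = 3^r + (-2)^r for some r ≥ 0.
Then h_{r+1} = 3h_r − 5·(-2)^r = 3·(3^r + (-2)^r) − 5·(-2)^r = 3^{r+1} + 3·(-2)^r − 5·(-2)^r = 3^{r+1} − 2·(-2)^r = 3^{r+1} + (-2)^{r+1}.
By induction, h_i = 3^i + (-2)^i for all i ≥ 0.

h_i = 3^i + (-2)^i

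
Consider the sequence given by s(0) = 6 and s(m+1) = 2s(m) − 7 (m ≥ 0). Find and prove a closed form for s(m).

Claim: s(m) = -2^m + 7.

Base case: s(0) = 6, and -2^0 + 7 = -1 + 7 = 6.
Assume s(k) = -2^k + 7 for some k ≥ 0.
Then s(k+1) = 2s(k) − 7 = 2·(-2^k + 7) − 7 = -2^{k+1} + 14 − 7 = -2^{k+1} + 7.
Hence s(m) = -2^m + 7 for every m ≥ 0, by induction.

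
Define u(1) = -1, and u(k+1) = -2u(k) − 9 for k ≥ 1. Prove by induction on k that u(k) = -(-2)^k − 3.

Base case: u(1) = -1, and -(-2)^1 − 3 = 2 − 3 = -1.
Assume u(r) = -(-2)^r − 3 for some r ≥ 1.
Then u(r+1) = -2u(r) − 9 = -2·(-(-2)^r − 3) − 9 = 2·(-2)^r + 6 − 9 = -(-2)^{r+1} − 3.
By induction, u(k) = -(-2)^k − 3 for all k ≥ 1.

u(k) = -(-2)^k − 3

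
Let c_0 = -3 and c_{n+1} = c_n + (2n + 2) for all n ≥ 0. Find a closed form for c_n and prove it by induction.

Claim: c_n = n^2 + n − 3.

Base case: c_0 = -3, and 0^2 + 0 − 3 = -3.
Assume c_j = j^2 + j − 3.
Then c_{j+1} = c_j + (2j + 2) = (j^2 + j − 3) + (2j + 2) = j^2 + 3j − 1,
and (j+1)^2 + (j+1) − 3 = j^2 + 3j − 1.
This completes the inductive step, so c_n = n^2 + n − 3 for all n ≥ 0.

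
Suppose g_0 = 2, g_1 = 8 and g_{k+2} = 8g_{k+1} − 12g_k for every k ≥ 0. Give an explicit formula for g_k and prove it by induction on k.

Claim: g_k = 2^k + 6^k.

Base cases: g_0 = 2 and 2^0 + 6^0 = 2; g_1 = 8 and 2^1 + 6^1 = 8.
Assume g_j = 2^j + 6^j for all 0 ≤ j ≤ m, where m ≥ 1.
Then g_{m+1} = 8g_m − 12g_{m−1} = 8·(2^m + 6^m) − 12·(2^{m−1} + 6^{m−1}) = (8·2 − 12)2^{m−1} + (8·6 − 12)6^{m−1} = 4·2^{m−1} + 36·6^{m−1} = 2^{m+1} + 6^{m+1}.
Hence g_k = 2^k + 6^k for every k ≥ 0, by strong induction.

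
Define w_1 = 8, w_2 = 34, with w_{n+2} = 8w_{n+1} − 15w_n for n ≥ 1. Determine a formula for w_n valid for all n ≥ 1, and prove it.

Claim: w_n = 5^n + 3^n.

Base cases: w_1 = 8 and 5^1 + 3^1 = 8; w_2 = 34 and 5^2 + 3^2 = 34.
Assume w_i = 5^i + 3^i for all 1 ≤ i ≤ j, where j ≥ 2.
Then w_{j+1} = 8w_j − 15w_{j−1} = 8·(5^j + 3^j) − 15·(5^{j−1} + 3^{j−1}) = (8·5 − 15)5^{j−1} + (8·3 − 15)3^{j−1} = 25·5^{j−1} + 9·3^{j−1} = 5^{j+1} + 3^{j+1}.
This completes the inductive step, so w_n = 5^n + 3^n for all n ≥ 1.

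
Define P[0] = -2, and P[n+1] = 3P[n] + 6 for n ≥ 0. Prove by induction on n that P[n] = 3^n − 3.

Base case: P[0] = -2, and 3^0 − 3 = 1 − 3 = -2.
Assume P[j] = 3^j − 3 for some j ≥ 0.
Then P[j+1] = 3P[j] + 6 = 3·(3^j − 3) + 6 = 3^{j+1} − 9 + 6 = 3^{j+1} − 3.
Hence P[n] = 3^n − 3 for every n ≥ 0, by induction.

P[n] = 3^n − 3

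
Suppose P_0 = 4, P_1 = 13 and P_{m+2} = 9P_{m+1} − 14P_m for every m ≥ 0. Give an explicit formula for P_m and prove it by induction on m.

Claim: P_m = 3·2^m + 7^m.

Base cases: P_0 = 4 and 3·2^0 + 7^0 = 4; P_1 = 13 and 3·2^1 + 7^1 = 13.
Assume P_j = 3·2^j + 7^j for all 0 ≤ j ≤ r, where r ≥ 1.
Then P_{r+1} = 9P_r − 14P_{r−1} = 9·(3·2^r + 7^r) − 14·(3·2^{r−1} + 7^{r−1}) = 3·(9·2 − 14)2^{r−1} + (9·7 − 14)7^{r−1} = 12·2^{r−1} + 49·7^{r−1} = 3·2^{r+1} + 7^{r+1}.
Hence P_m = 3·2^m + 7^m for every m ≥ 0, by strong induction.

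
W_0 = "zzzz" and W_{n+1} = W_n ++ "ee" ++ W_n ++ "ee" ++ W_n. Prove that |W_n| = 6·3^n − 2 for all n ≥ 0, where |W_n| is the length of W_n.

Base case: |W_0| = 4, and 6·3^0 − 2 = 4.
Assume |W_j| = 6·3^j − 2.
Then |W_{j+1}| = 3|W_j| + 4 = 3(6·3^j − 2) + 4 = 6·3^{j+1} − 6 + 4 = 6·3^{j+1} − 2.
By induction, |W_n| = 6·3^n − 2 for all n ≥ 0.

|W_n| = 6·3^n − 2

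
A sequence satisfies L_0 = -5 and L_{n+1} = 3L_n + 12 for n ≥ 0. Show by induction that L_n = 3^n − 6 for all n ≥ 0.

Base case: L_0 = -5, and 3^0 − 6 = 1 − 6 = -5.
Assume L_m = 3^m − 6 for some m ≥ 0.
Then L_{m+1} = 3L_m + 12 = 3·(3^m − 6) + 12 = 3^{m+1} − 18 + 12 = 3^{m+1} − 6.
So the formula holds for m+1, and by induction L_n = 3^n − 6 for all n ≥ 0.

L_n = 3^n − 6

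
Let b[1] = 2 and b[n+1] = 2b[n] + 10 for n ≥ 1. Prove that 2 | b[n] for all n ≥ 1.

Base case: b[1] = 2 = 2·1, so 2 | b[1].
Assume 2 | b[j], so b[j] = 2t for some integer t.
Then b[j+1] = 2b[j] + 10 = 2·(2t) + 10 = 2(2t + 5), so 2 | b[j+1].
By induction, 2 | b[n] for all n ≥ 1.

2 | b[n]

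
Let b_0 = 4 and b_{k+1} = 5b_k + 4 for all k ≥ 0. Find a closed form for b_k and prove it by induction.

Claim: b_k = 5^{k+1} − 1.

Base case: b_0 = 4, and 5^{0+1} − 1 = 5 − 1 = 4.
Assume b_j = 5^{j+1} − 1 for some j ≥ 0.
Then b_{j+1} = 5b_j + 4 = 5·(5^{j+1} − 1) + 4 = 5^{j+2} − 5 + 4 = 5^{j+2} − 1.
Hence b_k = 5^{k+1} − 1 for every k ≥ 0, by induction.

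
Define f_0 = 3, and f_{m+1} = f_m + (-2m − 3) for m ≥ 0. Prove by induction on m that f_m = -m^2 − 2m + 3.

Base case: f_0 = 3, and -0^2 − 2·0 + 3 = 3.
Assume f_j = -j^2 − 2j + 3.
Then f_{j+1} = f_j + (-2j − 3) = (-j^2 − 2j + 3) + (-2j − 3) = -j^2 − 4j,
and -(j+1)^2 − 2·(j+1) + 3 = -j^2 − 4j.
Hence f_m = -m^2 − 2m + 3 for every m ≥ 0, by induction.

f_m = -m^2 − 2m + 3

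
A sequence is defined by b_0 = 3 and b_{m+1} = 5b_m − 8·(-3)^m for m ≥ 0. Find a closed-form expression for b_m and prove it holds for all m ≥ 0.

Claim: b_m = 2·5^m + (-3)^m.

Base case: b_0 = 3, and 2·5^0 + (-3)^0 = 2 + 1 = 3.
Assume b_j = 2·5^j + (-3)^j for some j ≥ 0.
Then b_{j+1} = 5b_j − 8·(-3)^j = 5·(2·5^j + (-3)^j) − 8·(-3)^j = 2·5^{j+1} + 5·(-3)^j − 8·(-3)^j = 2·5^{j+1} − 3·(-3)^j = 2·5^{j+1} + (-3)^{j+1}.
So the formula holds for j+1, and by induction b_m = 2·5^m + (-3)^m for all m ≥ 0.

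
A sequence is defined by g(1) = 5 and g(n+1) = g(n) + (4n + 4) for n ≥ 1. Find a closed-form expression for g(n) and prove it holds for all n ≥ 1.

Claim: g(n) = 2n^2 + 2n + 1.

Base case: g(1) = 5, and 2·1^2 + 2·1 + 1 = 5.
Assume g(r) = 2r^2 + 2r + 1.
Then g(r+1) = g(r) + (4r + 4) = (2r^2 + 2r + 1) + (4r + 4) = 2r^2 + 6r + 5,
and 2·(r+1)^2 + 2·(r+1) + 1 = 2r^2 + 6r + 5.
Hence g(n) = 2n^2 + 2n + 1 for every n ≥ 1, by induction.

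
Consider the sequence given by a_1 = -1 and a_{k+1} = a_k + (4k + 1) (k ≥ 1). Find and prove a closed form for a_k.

Claim: a_k = 2k^2 − k − 2.

Base case: a_1 = -1, and 2·1^2 − 1 − 2 = -1.
Assume a_m = 2m^2 − m − 2.
Then a_{m+1} = a_m + (4m + 1) = (2m^2 − m − 2) + (4m + 1) = 2m^2 + 3m − 1,
and 2·(m+1)^2 − (m+1) − 2 = 2m^2 + 3m − 1.
This completes the inductive step, so a_k = 2k^2 − k − 2 for all k ≥ 1.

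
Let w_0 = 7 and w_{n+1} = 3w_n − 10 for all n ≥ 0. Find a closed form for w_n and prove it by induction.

Claim: w_n = 2·3^n + 5.

Base case: w_0 = 7, and 2·3^0 + 5 = 2 + 5 = 7.
Assume w_j = 2·3^j + 5 for some j ≥ 0.
Then w_{j+1} = 3w_j − 10 = 3·(2·3^j + 5) − 10 = 6·3^j + 15 − 10 = 2·3^{j+1} + 5.
By induction, w_n = 2·3^n + 5 for all n ≥ 0.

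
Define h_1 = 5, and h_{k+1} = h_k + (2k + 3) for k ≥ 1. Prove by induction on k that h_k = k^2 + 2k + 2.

Base case: h_1 = 5, and 1^2 + 2·1 + 2 = 5.
Assume h_r = r^2 + 2r + 2.
Then h_{r+1} = h_r + (2r + 3) = (r^2 + 2r + 2) + (2r + 3) = r^2 + 4r + 5,
and (r+1)^2 + 2·(r+1) + 2 = r^2 + 4r + 5.
By induction, h_k = k^2 + 2k + 2 for all k ≥ 1.

h_k = k^2 + 2k + 2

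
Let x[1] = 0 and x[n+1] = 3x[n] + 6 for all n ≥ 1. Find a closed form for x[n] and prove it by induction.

Claim: x[n] = 3^n − 3.

Base case: x[1] = 0, and 3^1 − 3 = 3 − 3 = 0.
Assume x[m] = 3^m − 3 for some m ≥ 1.
Then x[m+1] = 3x[m] + 6 = 3·(3^m − 3) + 6 = 3^{m+1} − 9 + 6 = 3^{m+1} − 3.
Hence x[n] = 3^n − 3 for every n ≥ 1, by induction.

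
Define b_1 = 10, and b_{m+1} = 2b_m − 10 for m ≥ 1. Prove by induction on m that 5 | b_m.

Base case: b_1 = 10 = 5·2, so 5 | b_1.
Assume 5 | b_j, so b_j = 5t for some integer t.
Then b_{j+1} = 2b_j − 10 = 2·(5t) − 10 = 5(2t − 2), so 5 | b_{j+1}.
By induction, 5 | b_m for all m ≥ 1.

5 | b_m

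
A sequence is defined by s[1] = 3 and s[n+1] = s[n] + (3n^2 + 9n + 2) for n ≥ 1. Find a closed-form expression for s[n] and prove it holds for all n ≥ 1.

Claim: s[n] = n^3 + 3n^2 − 2n + 1.

Base case: s[1] = 3, and 1^3 + 3·1^2 − 2·1 + 1 = 3.
Assume s[r] = r^3 + 3r^2 − 2r + 1.
Then s[r+1] = s[r] + (3r^2 + 9r + 2) = (r^3 + 3r^2 − 2r + 1) + (3r^2 + 9r + 2) = r^3 + 6r^2 + 7r + 3,
and (r+1)^3 + 3·(r+1)^2 − 2·(r+1) + 1 = r^3 + 6r^2 + 7r + 3.
Hence s[n] = n^3 + 3n^2 − 2n + 1 for every n ≥ 1, by induction.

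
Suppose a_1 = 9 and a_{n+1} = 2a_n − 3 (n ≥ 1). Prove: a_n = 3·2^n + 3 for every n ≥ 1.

Base case: a_1 = 9, and 3·2^1 + 3 = 6 + 3 = 9.
Assume a_m = 3·2^m + 3 for some m ≥ 1.
Then a_{m+1} = 2a_m − 3 = 2·(3·2^m + 3) − 3 = 6·2^m + 6 − 3 = 3·2^{m+1} + 3.
Hence a_n = 3·2^n + 3 for every n ≥ 1, by induction.

a_n = 3·2^n + 3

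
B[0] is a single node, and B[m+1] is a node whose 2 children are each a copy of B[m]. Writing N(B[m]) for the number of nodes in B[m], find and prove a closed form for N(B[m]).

Claim: N(B[m]) = 2^{m+1} − 1.

Base case: N(B[0]) = 1, and 2^{0+1} − 1 = 1.
Assume N(B[r]) = 2^{r+1} − 1.
Then N(B[r+1]) = 1 + 2N(B[r]) = 1 + 2(2^{r+1} − 1) = 2^{r+2} − 2 + 1 = 2^{r+2} − 1.
This completes the inductive step, so N(B[m]) = 2^{m+1} − 1 for all m ≥ 0.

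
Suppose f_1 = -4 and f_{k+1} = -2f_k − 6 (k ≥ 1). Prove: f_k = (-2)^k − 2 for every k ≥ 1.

Base case: f_1 = -4, and (-2)^1 − 2 = -2 − 2 = -4.
Assume f_m = (-2)^m − 2 for some m ≥ 1.
Then f_{m+1} = -2f_m − 6 = -2·((-2)^m − 2) − 6 = -2·(-2)^m + 4 − 6 = (-2)^{m+1} − 2.
This completes the inductive step, so f_k = (-2)^k − 2 for all k ≥ 1.

f_k = (-2)^k − 2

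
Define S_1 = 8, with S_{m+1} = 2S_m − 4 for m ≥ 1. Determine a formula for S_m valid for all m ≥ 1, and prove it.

Claim: S_m = 2^{m+1} + 4.

Base case: S_1 = 8, and 2^{1+1} + 4 = 4 + 4 = 8.
Assume S_k = 2^{k+1} + 4 for some k ≥ 1.
Then S_{k+1} = 2S_k − 4 = 2·(2^{k+1} + 4) − 4 = 2^{k+2} + 8 − 4 = 2^{k+2} + 4.
Hence S_m = 2^{m+1} + 4 for every m ≥ 1, by induction.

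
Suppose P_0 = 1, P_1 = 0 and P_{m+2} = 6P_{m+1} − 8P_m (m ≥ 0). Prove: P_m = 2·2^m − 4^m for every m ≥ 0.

Base cases: P_0 = 1 and 2·2^0 − 4^0 = 1; P_1 = 0 and 2·2^1 − 4^1 = 0.
Assume P_j = 2·2^j − 4^j for all 0 ≤ j ≤ r, where r ≥ 1.
Then P_{r+1} = 6P_r − 8P_{r−1} = 6·(2·2^r − 4^r) − 8·(2·2^{r−1} − 4^{r−1}) = 2·(6·2 − 8)2^{r−1} − (6·4 − 8)4^{r−1} = 8·2^{r−1} − 16·4^{r−1} = 2·2^{r+1} − 4^{r+1}.
This completes the inductive step, so P_m = 2·2^m − 4^m for all m ≥ 0.

P_m = 2·2^m − 4^m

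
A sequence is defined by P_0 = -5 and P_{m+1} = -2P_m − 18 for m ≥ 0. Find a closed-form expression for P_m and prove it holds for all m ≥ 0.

Claim: P_m = (-2)^m − 6.

Base case: P_0 = -5, and (-2)^0 − 6 = 1 − 6 = -5.
Assume P_j = (-2)^j − 6 for some j ≥ 0.
Then P_{j+1} = -2P_j − 18 = -2·((-2)^j − 6) − 18 = -2·(-2)^j + 12 − 18 = (-2)^{j+1} − 6.
Hence P_m = (-2)^m − 6 for every m ≥ 0, by induction.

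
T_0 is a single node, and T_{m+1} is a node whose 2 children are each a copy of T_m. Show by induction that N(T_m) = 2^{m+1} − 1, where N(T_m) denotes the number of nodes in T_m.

Base case: N(T_0) = 1, and 2^{0+1} − 1 = 1.
Assume N(T_r) = 2^{r+1} − 1.
Then N(T_{r+1}) = 1 + 2N(T_r) = 1 + 2(2^{r+1} − 1) = 2^{r+2} − 2 + 1 = 2^{r+2} − 1.
Hence N(T_m) = 2^{m+1} − 1 for every m ≥ 0, by induction.

N(T_m) = 2^{m+1} − 1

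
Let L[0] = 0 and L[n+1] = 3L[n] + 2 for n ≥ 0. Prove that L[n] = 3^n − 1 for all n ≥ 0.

Base case: L[0] = 0, and 3^0 − 1 = 1 − 1 = 0.
Assume L[m] = 3^m − 1 for some m ≥ 0.
Then L[m+1] = 3L[m] + 2 = 3·(3^m − 1) + 2 = 3^{m+1} − 3 + 2 = 3^{m+1} − 1.
So the formula holds for m+1, and by induction L[n] = 3^n − 1 for all n ≥ 0.

L[n] = 3^n − 1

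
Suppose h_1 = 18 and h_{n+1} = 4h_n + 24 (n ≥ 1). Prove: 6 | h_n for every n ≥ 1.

Base case: h_1 = 18 = 6·3, so 6 | h_1.
Assume 6 | h_k, so h_k = 6t for some integer t.
Then h_{k+1} = 4h_k + 24 = 4·(6t) + 24 = 6(4t + 4), so 6 | h_{k+1}.
So the property holds for k+1, and by induction 6 | h_n for all n ≥ 1.

6 | h_n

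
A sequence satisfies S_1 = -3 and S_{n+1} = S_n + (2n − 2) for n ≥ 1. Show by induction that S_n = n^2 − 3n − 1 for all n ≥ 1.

Base case: S_1 = -3, and 1^2 − 3·1 − 1 = -3.
Assume S_j = j^2 − 3j − 1.
Then S_{j+1} = S_j + (2j − 2) = (j^2 − 3j − 1) + (2j − 2) = j^2 − j − 3,
and (j+1)^2 − 3·(j+1) − 1 = j^2 − j − 3.
By induction, S_n = n^2 − 3n − 1 for all n ≥ 1.

S_n = n^2 − 3n − 1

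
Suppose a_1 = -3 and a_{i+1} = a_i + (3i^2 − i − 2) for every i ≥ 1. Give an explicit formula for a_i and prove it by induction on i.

Claim: a_i = i^3 − 2i^2 − i − 1.

Base case: a_1 = -3, and 1^3 − 2·1^2 − 1 − 1 = -3.
Assume a_k = k^3 − 2k^2 − k − 1.
Then a_{k+1} = a_k + (3k^2 − k − 2) = (k^3 − 2k^2 − k − 1) + (3k^2 − k − 2) = k^3 + k^2 − 2k − 3,
and (k+1)^3 − 2·(k+1)^2 − (k+1) − 1 = k^3 + k^2 − 2k − 3.
By induction, a_i = i^3 − 2i^2 − i − 1 for all i ≥ 1.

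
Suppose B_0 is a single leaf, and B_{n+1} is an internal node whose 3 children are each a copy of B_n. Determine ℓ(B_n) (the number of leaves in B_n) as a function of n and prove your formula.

Claim: ℓ(B_n) = 3^n.

Base case: ℓ(B_0) = 1, and 3^0 = 1.
Assume ℓ(B_r) = 3^r.
Then ℓ(B_{r+1}) = 3·ℓ(B_r) = 3·3^r = 3^{r+1}.
This completes the inductive step, so ℓ(B_n) = 3^n for all n ≥ 0.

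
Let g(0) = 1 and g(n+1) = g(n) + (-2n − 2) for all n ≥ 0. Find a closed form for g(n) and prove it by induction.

Claim: g(n) = -n^2 − n + 1.

Base case: g(0) = 1, and -0^2 − 0 + 1 = 1.
Assume g(r) = -r^2 − r + 1.
Then g(r+1) = g(r) + (-2r − 2) = (-r^2 − r + 1) + (-2r − 2) = -r^2 − 3r − 1,
and -(r+1)^2 − (r+1) + 1 = -r^2 − 3r − 1.
Hence g(n) = -n^2 − n + 1 for every n ≥ 0, by induction.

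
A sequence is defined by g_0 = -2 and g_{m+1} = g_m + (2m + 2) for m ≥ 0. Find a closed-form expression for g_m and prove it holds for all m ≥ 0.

Claim: g_m = m^2 + m − 2.

Base case: g_0 = -2, and 0^2 + 0 − 2 = -2.
Assume g_j = j^2 + j − 2.
Then g_{j+1} = g_j + (2j + 2) = (j^2 + j − 2) + (2j + 2) = j^2 + 3j,
and (j+1)^2 + (j+1) − 2 = j^2 + 3j.
By induction, g_m = m^2 + m − 2 for all m ≥ 0.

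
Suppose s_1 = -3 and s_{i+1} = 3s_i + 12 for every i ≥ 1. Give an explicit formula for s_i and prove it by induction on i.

Claim: s_i = 3^i − 6.

Base case: s_1 = -3, and 3^1 − 6 = 3 − 6 = -3.
Assume s_m = 3^m − 6 for some m ≥ 1.
Then s_{m+1} = 3s_m + 12 = 3·(3^m − 6) + 12 = 3^{m+1} − 18 + 12 = 3^{m+1} − 6.
By induction, s_i = 3^i − 6 for all i ≥ 1.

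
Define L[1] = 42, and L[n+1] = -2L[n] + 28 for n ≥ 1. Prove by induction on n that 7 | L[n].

Base case: L[1] = 42 = 7·6, so 7 | L[1].
Assume 7 | L[m], so L[m] = 7t for some integer t.
Then L[m+1] = -2L[m] + 28 = -2·(7t) + 28 = 7(-2t + 4), so 7 | L[m+1].
Hence 7 | L[n] for every n ≥ 1, by induction.

7 | L[n]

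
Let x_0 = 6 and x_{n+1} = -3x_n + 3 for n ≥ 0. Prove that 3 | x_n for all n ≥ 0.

Base case: x_0 = 6 = 3·2, so 3 | x_0.
Assume 3 | x_m, so x_m = 3t for some integer t.
Then x_{m+1} = -3x_m + 3 = -3·(3t) + 3 = 3(-3t + 1), so 3 | x_{m+1}.
By induction, 3 | x_n for all n ≥ 0.

3 | x_n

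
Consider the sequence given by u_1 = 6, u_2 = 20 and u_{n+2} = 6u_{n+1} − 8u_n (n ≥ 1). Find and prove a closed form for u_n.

Claim: u_n = 4^n + 2^n.

Base cases: u_1 = 6 and 4^1 + 2^1 = 6; u_2 = 20 and 4^2 + 2^2 = 20.
Assume u_j = 4^j + 2^j for all 1 ≤ j ≤ m, where m ≥ 2.
Then u_{m+1} = 6u_m − 8u_{m−1} = 6·(4^m + 2^m) − 8·(4^{m−1} + 2^{m−1}) = (6·4 − 8)4^{m−1} + (6·2 − 8)2^{m−1} = 16·4^{m−1} + 4·2^{m−1} = 4^{m+1} + 2^{m+1}.
So the formula holds for m+1, and by strong induction u_n = 4^n + 2^n for all n ≥ 1.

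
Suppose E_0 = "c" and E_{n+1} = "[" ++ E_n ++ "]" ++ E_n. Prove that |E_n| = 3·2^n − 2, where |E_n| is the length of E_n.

Base case: |E_0| = 1, and 3·2^0 − 2 = 1.
Assume |E_m| = 3·2^m − 2.
Then |E_{m+1}| = 1 + |E_m| + 1 + |E_m| = 2|E_m| + 2 = 2(3·2^m − 2) + 2 = 3·2^{m+1} − 4 + 2 = 3·2^{m+1} − 2.
So the formula holds for m+1, and by induction |E_n| = 3·2^n − 2 for all n ≥ 0.

|E_n| = 3·2^n − 2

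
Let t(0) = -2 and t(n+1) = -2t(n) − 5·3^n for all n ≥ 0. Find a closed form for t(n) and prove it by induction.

Claim: t(n) = -(-2)^n − 3^n.

Base case: t(0) = -2, and -(-2)^0 − 3^0 = -1 − 1 = -2.
Assume t(j) = -(-2)^j − 3^j for some j ≥ 0.
Then t(j+1) = -2t(j) − 5·3^j = -2·(-(-2)^j − 3^j) − 5·3^j = -(-2)^{j+1} + 2·3^j − 5·3^j = -(-2)^{j+1} − 3·3^j = -(-2)^{j+1} − 3^{j+1}.
So the formula holds for j+1, and by induction t(n) = -(-2)^n − 3^n for all n ≥ 0.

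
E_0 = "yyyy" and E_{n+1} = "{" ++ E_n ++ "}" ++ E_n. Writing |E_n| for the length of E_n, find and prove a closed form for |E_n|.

Claim: |E_n| = 6·2^n − 2.

Base case: |E_0| = 4, and 6·2^0 − 2 = 4.
Assume |E_k| = 6·2^k − 2.
Then |E_{k+1}| = 1 + |E_k| + 1 + |E_k| = 2|E_k| + 2 = 2(6·2^k − 2) + 2 = 6·2^{k+1} − 4 + 2 = 6·2^{k+1} − 2.
By induction, |E_n| = 6·2^n − 2 for all n ≥ 0.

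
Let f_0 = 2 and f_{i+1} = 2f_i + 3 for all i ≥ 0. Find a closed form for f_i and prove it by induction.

Claim: f_i = 5·2^i − 3.

Base case: f_0 = 2, and 5·2^0 − 3 = 5 − 3 = 2.
Assume f_m = 5·2^m − 3 for some m ≥ 0.
Then f_{m+1} = 2f_m + 3 = 2·(5·2^m − 3) + 3 = 10·2^m − 6 + 3 = 5·2^{m+1} − 3.
This completes the inductive step, so f_i = 5·2^i − 3 for all i ≥ 0.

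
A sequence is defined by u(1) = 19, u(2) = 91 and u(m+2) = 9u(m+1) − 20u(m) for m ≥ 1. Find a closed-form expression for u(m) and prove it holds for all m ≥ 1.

Claim: u(m) = 3·5^m + 4^m.

Base cases: u(1) = 19 and 3·5^1 + 4^1 = 19; u(2) = 91 and 3·5^2 + 4^2 = 91.
Assume u(i) = 3·5^i + 4^i for all 1 ≤ i ≤ j, where j ≥ 2.
Then u(j+1) = 9u(j) − 20u(j−1) = 9·(3·5^j + 4^j) − 20·(3·5^{j−1} + 4^{j−1}) = 3·(9·5 − 20)5^{j−1} + (9·4 − 20)4^{j−1} = 75·5^{j−1} + 16·4^{j−1} = 3·5^{j+1} + 4^{j+1}.
This completes the inductive step, so u(m) = 3·5^m + 4^m for all m ≥ 1.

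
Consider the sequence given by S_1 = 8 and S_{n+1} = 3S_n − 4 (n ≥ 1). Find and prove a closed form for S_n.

Claim: S_n = 2·3^n + 2.

Base case: S_1 = 8, and 2·3^1 + 2 = 6 + 2 = 8.
Assume S_r = 2·3^r + 2 for some r ≥ 1.
Then S_{r+1} = 3S_r − 4 = 3·(2·3^r + 2) − 4 = 6·3^r + 6 − 4 = 2·3^{r+1} + 2.
Hence S_n = 2·3^n + 2 for every n ≥ 1, by induction.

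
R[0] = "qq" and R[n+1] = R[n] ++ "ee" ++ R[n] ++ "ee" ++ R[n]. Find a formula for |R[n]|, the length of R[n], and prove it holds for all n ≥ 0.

Claim: |R[n]| = 4·3^n − 2.

Base case: |R[0]| = 2, and 4·3^0 − 2 = 2.
Assume |R[r]| = 4·3^r − 2.
Then |R[r+1]| = 3|R[r]| + 4 = 3(4·3^r − 2) + 4 = 4·3^{r+1} − 6 + 4 = 4·3^{r+1} − 2.
So the formula holds for r+1, and by induction |R[n]| = 4·3^n − 2 for all n ≥ 0.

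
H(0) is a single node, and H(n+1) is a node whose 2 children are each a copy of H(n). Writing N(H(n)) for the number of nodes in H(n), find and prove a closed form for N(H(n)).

Claim: N(H(n)) = 2^{n+1} − 1.

Base case: N(H(0)) = 1, and 2^{0+1} − 1 = 1.
Assume N(H(r)) = 2^{r+1} − 1.
Then N(H(r+1)) = 1 + 2N(H(r)) = 1 + 2(2^{r+1} − 1) = 2^{r+2} − 2 + 1 = 2^{r+2} − 1.
Hence N(H(n)) = 2^{n+1} − 1 for every n ≥ 0, by induction.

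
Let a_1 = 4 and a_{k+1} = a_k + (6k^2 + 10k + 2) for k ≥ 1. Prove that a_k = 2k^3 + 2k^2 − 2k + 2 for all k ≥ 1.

Base case: a_1 = 4, and 2·1^3 + 2·1^2 − 2·1 + 2 = 4.
Assume a_m = 2m^3 + 2m^2 − 2m + 2.
Then a_{m+1} = a_m + (6m^2 + 10m + 2) = (2m^3 + 2m^2 − 2m + 2) + (6m^2 + 10m + 2) = 2m^3 + 8m^2 + 8m + 4,
and 2·(m+1)^3 + 2·(m+1)^2 − 2·(m+1) + 2 = 2m^3 + 8m^2 + 8m + 4.
By induction, a_k = 2k^3 + 2k^2 − 2k + 2 for all k ≥ 1.

a_k = 2k^3 + 2k^2 − 2k + 2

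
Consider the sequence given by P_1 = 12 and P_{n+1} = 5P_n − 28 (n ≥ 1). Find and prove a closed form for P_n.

Claim: P_n = 5^n + 7.

Base case: P_1 = 12, and 5^1 + 7 = 5 + 7 = 12.
Assume P_k = 5^k + 7 for some k ≥ 1.
Then P_{k+1} = 5P_k − 28 = 5·(5^k + 7) − 28 = 5^{k+1} + 35 − 28 = 5^{k+1} + 7.
So the formula holds for k+1, and by induction P_n = 5^n + 7 for all n ≥ 1.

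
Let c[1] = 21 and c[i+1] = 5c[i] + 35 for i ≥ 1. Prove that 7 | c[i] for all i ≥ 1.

Base case: c[1] = 21 = 7·3, so 7 | c[1].
Assume 7 | c[j], so c[j] = 7t for some integer t.
Then c[j+1] = 5c[j] + 35 = 5·(7t) + 35 = 7(5t + 5), so 7 | c[j+1].
By induction, 7 | c[i] for all i ≥ 1.

7 | c[i]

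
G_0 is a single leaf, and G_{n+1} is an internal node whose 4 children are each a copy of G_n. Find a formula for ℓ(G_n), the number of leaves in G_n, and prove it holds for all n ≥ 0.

Claim: ℓ(G_n) = 4^n.

Base case: ℓ(G_0) = 1, and 4^0 = 1.
Assume ℓ(G_r) = 4^r.
Then ℓ(G_{r+1}) = 4·ℓ(G_r) = 4·4^r = 4^{r+1}.
This completes the inductive step, so ℓ(G_n) = 4^n for all n ≥ 0.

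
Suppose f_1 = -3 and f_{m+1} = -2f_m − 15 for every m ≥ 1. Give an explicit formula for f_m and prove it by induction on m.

Claim: f_m = -(-2)^m − 5.

Base case: f_1 = -3, and -(-2)^1 − 5 = 2 − 5 = -3.
Assume f_r = -(-2)^r − 5 for some r ≥ 1.
Then f_{r+1} = -2f_r − 15 = -2·(-(-2)^r − 5) − 15 = 2·(-2)^r + 10 − 15 = -(-2)^{r+1} − 5.
So the formula holds for r+1, and by induction f_m = -(-2)^m − 5 for all m ≥ 1.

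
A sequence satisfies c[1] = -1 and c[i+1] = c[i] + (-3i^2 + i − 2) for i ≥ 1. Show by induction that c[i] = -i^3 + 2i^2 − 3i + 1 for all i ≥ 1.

Base case: c[1] = -1, and -1^3 + 2·1^2 − 3·1 + 1 = -1.
Assume c[m] = -m^3 + 2m^2 − 3m + 1.
Then c[m+1] = c[m] + (-3m^2 + m − 2) = (-m^3 + 2m^2 − 3m + 1) + (-3m^2 + m − 2) = -m^3 − m^2 − 2m − 1,
and -(m+1)^3 + 2·(m+1)^2 − 3·(m+1) + 1 = -m^3 − m^2 − 2m − 1.
This completes the inductive step, so c[i] = -i^3 + 2i^2 − 3i + 1 for all i ≥ 1.

c[i] = -i^3 + 2i^2 − 3i + 1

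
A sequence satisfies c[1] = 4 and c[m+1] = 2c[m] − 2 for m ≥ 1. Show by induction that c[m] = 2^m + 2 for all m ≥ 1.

Base case: c[1] = 4, and 2^1 + 2 = 2 + 2 = 4.
Assume c[k] = 2^k + 2 for some k ≥ 1.
Then c[k+1] = 2c[k] − 2 = 2·(2^k + 2) − 2 = 2^{k+1} + 4 − 2 = 2^{k+1} + 2.
This completes the inductive step, so c[m] = 2^m + 2 for all m ≥ 1.

c[m] = 2^m + 2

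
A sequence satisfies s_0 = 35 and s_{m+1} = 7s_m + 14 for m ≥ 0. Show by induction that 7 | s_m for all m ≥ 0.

Base case: s_0 = 35 = 7·5, so 7 | s_0.
Assume 7 | s_j, so s_j = 7t for some integer t.
Then s_{j+1} = 7s_j + 14 = 7·(7t) + 14 = 7(7t + 2), so 7 | s_{j+1}.
So the property holds for j+1, and by induction 7 | s_m for all m ≥ 0.

7 | s_m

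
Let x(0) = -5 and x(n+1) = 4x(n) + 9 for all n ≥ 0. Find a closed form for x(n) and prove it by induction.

Claim: x(n) = -2·4^n − 3.

Base case: x(0) = -5, and -2·4^0 − 3 = -2 − 3 = -5.
Assume x(r) = -2·4^r − 3 for some r ≥ 0.
Then x(r+1) = 4x(r) + 9 = 4·(-2·4^r − 3) + 9 = -8·4^r − 12 + 9 = -2·4^{r+1} − 3.
So the formula holds for r+1, and by induction x(n) = -2·4^n − 3 for all n ≥ 0.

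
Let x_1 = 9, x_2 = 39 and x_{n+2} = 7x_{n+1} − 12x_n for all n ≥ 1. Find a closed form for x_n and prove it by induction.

Claim: x_n = 3·4^n − 3^n.

Base cases: x_1 = 9 and 3·4^1 − 3^1 = 9; x_2 = 39 and 3·4^2 − 3^2 = 39.
Assume x_j = 3·4^j − 3^j for all 1 ≤ j ≤ r, where r ≥ 2.
Then x_{r+1} = 7x_r − 12x_{r−1} = 7·(3·4^r − 3^r) − 12·(3·4^{r−1} − 3^{r−1}) = 3·(7·4 − 12)4^{r−1} − (7·3 − 12)3^{r−1} = 48·4^{r−1} − 9·3^{r−1} = 3·4^{r+1} − 3^{r+1}.
By strong induction, x_n = 3·4^n − 3^n for all n ≥ 1.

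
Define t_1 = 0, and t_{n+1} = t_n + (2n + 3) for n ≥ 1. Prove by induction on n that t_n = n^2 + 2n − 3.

Base case: t_1 = 0, and 1^2 + 2·1 − 3 = 0.
Assume t_r = r^2 + 2r − 3.
Then t_{r+1} = t_r + (2r + 3) = (r^2 + 2r − 3) + (2r + 3) = r^2 + 4r,
and (r+1)^2 + 2·(r+1) − 3 = r^2 + 4r.
This completes the inductive step, so t_n = n^2 + 2n − 3 for all n ≥ 1.

t_n = n^2 + 2n − 3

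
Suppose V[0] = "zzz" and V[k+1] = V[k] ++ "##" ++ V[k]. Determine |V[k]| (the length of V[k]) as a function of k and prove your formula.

Claim: |V[k]| = 5·2^k − 2.

Base case: |V[0]| = 3, and 5·2^0 − 2 = 3.
Assume |V[m]| = 5·2^m − 2.
Then |V[m+1]| = |V[m]| + 2 + |V[m]| = 2|V[m]| + 2 = 2(5·2^m − 2) + 2 = 5·2^{m+1} − 4 + 2 = 5·2^{m+1} − 2.
So the formula holds for m+1, and by induction |V[k]| = 5·2^k − 2 for all k ≥ 0.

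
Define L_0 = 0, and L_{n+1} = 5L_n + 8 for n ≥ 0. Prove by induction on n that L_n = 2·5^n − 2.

Base case: L_0 = 0, and 2·5^0 − 2 = 2 − 2 = 0.
Assume L_k = 2·5^k − 2 for some k ≥ 0.
Then L_{k+1} = 5L_k + 8 = 5·(2·5^k − 2) + 8 = 10·5^k − 10 + 8 = 2·5^{k+1} − 2.
So the formula holds for k+1, and by induction L_n = 2·5^n − 2 for all n ≥ 0.

L_n = 2·5^n − 2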